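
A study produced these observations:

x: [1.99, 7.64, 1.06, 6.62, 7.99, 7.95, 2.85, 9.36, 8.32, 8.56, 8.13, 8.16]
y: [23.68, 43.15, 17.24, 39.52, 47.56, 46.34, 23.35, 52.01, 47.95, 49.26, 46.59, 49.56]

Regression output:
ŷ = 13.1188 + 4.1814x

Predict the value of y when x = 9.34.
ŷ = 52.1731

x = 9.34 lies inside the observed range [1.06, 9.36], so the fitted equation applies directly:

ŷ = 13.1188 + 4.1814 × 9.34
ŷ = 13.1188 + 39.0543
ŷ = 52.1731

This is the fitted mean response at that x — an individual observation would come with a wider prediction interval.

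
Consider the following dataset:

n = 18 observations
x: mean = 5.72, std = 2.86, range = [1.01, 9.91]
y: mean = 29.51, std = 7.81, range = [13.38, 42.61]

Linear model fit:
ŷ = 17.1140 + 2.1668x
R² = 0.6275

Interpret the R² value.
The model explains 62.75% of the variance in y (R² = 0.6275), leaving 37.25% unexplained; the fit is moderate.

The coefficient of determination R² is the fraction of the total variation in y that the fitted line accounts for.

Here R² = 0.6275:
- Explained: 62.75% of the variation in y
- Unexplained (residual): 100% − 62.75% = 37.25%
- Rule of thumb (below 0.3 weak; 0.3 to below 0.7 moderate; 0.7 and above strong) → moderate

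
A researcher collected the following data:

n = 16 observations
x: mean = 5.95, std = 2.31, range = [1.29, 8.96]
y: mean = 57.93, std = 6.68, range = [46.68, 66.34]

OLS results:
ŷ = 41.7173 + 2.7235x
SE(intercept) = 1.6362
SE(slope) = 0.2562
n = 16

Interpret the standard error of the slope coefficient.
SE(slope) = 0.2562 measures the uncertainty in the estimated slope. The coefficient is estimated precisely (SE/|β̂₁| = 9.4%).

What SE measures:
- The standard error quantifies the sampling variability of the coefficient estimate
- It is the estimated standard deviation of β̂₁ across hypothetical repeated samples of the same size
- Smaller SE → more precise estimate

Relative precision:
- SE / |β̂₁| = 0.2562 / 2.7235 = 9.4%
- Rule of thumb (under 20%: precise; 20% to under 50%: moderately precise; 50% or more: imprecise) → precise

Rough 95% range (±2 SE): 2.7235 ± 0.5124 → (2.2111, 3.2359).

What drives SE(β̂₁): larger n (here n = 16) → smaller SE.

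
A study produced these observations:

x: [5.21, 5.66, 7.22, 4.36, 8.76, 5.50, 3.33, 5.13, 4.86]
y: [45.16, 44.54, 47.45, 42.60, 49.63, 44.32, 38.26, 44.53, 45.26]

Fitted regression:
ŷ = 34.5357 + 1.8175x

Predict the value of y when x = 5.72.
ŷ = 44.9318

x = 5.72 lies inside the observed range [3.33, 8.76], so the fitted equation applies directly:

ŷ = 34.5357 + 1.8175 × 5.72
ŷ = 34.5357 + 10.3961
ŷ = 44.9318

This is the fitted mean response at that x — an individual observation would come with a wider prediction interval.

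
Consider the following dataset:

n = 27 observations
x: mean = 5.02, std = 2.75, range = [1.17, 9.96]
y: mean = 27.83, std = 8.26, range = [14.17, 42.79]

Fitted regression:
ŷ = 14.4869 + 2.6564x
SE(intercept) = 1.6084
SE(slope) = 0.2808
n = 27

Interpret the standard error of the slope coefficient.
The slope 2.6564 is pinned down to within about ±0.2808 (one SE) by these data — relative uncertainty 10.6%, i.e. precise.

What SE measures:
- The standard error quantifies the sampling variability of the coefficient estimate
- It is the estimated standard deviation of β̂₁ across hypothetical repeated samples of the same size
- Smaller SE → more precise estimate

Relative precision:
- SE / |β̂₁| = 0.2808 / 2.6564 = 10.6%
- Rule of thumb (under 20%: precise; 20% to under 50%: moderately precise; 50% or more: imprecise) → precise

Link to interval estimation: a confidence interval for β₁ is β̂₁ ± t* × 0.2808, so SE sets the half-width per unit of t*.

What drives SE(β̂₁): wider spread of x values → smaller SE; more residual scatter → larger SE; larger n (here n = 27) → smaller SE.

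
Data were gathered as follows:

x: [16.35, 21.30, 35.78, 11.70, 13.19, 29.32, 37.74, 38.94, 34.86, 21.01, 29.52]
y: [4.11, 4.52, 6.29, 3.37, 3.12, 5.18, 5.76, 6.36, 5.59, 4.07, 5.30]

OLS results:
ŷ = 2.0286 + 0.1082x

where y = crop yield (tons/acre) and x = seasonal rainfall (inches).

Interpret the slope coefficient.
For each additional inch of rainfall, predicted crop yield increases by approximately 0.1082 tons/acre.

The slope coefficient β₁ = 0.1082 represents the marginal effect of rainfall on crop yield.

Interpretation:
- Rainfall up by 1 inch → predicted crop yield increases by 0.1082 tons/acre
- The effect is assumed constant over the observed range of x (linearity)

The intercept β₀ = 2.0286 is the predicted crop yield when rainfall = 0; since the smallest observed x is 11.70, this is an extrapolation and mainly anchors the line.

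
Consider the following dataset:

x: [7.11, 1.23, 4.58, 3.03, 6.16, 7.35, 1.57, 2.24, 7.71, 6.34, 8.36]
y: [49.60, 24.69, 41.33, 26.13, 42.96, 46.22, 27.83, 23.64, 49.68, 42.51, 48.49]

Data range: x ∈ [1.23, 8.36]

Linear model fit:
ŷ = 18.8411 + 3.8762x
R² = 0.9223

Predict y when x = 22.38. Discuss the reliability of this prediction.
ŷ = 105.5905 (extrapolation — x = 22.38 lies outside [1.23, 8.36], so reliability is low).

Prediction calculation:
ŷ = 18.8411 + 3.8762 × 22.38
ŷ = 105.5905

Reliability:
- Data range: x ∈ [1.23, 8.36]
- Prediction point: x = 22.38 is 14.02 units above the observed range → this is EXTRAPOLATION, not interpolation

Why that matters here:
- The linear relationship may not hold outside the observed range
- The standard error of prediction grows with (x − x̄)², and x = 22.38 is far from x̄ = 5.06

A defensible statement: 'if the linear trend continued to x = 22.38, y would be about 105.5905' — the premise is untested.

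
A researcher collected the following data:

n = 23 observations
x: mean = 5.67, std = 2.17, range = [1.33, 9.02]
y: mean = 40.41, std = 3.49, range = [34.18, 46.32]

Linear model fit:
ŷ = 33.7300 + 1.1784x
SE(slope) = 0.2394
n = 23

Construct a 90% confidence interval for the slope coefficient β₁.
The 90% CI for β₁ is (0.7665, 1.5903)

Confidence interval for the slope:

The 90% CI for β₁ is: β̂₁ ± t*(α/2, n-2) × SE(β̂₁)

Step 1: Find critical t-value
- Confidence level = 0.9
- Degrees of freedom = n - 2 = 23 - 2 = 21
- t*(α/2, 21) = 1.7207

Step 2: Calculate margin of error
Margin = 1.7207 × 0.2394 = 0.4119

Step 3: Construct interval
CI = 1.1784 ± 0.4119
CI = (0.7665, 1.5903)

Interpretation: each one-unit increase in x is associated with a change in mean y of between 0.7665 and 1.5903, with 90% confidence.
Both endpoints are positive, so the data support a genuinely positive slope at this confidence level.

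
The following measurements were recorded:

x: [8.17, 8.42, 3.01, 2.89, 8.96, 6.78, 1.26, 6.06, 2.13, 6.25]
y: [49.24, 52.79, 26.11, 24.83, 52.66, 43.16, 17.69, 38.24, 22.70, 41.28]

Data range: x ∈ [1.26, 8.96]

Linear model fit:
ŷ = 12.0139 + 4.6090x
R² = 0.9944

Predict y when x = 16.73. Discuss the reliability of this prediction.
ŷ = 89.1225, but this is extrapolation (above the data range [1.26, 8.96]) and may be unreliable.

Prediction calculation:
ŷ = 12.0139 + 4.6090 × 16.73
ŷ = 89.1225

Reliability:
- Data range: x ∈ [1.26, 8.96]
- Prediction point: x = 16.73 is 7.77 units above the observed range → this is EXTRAPOLATION, not interpolation

Why that matters here:
- The linear relationship may not hold outside the observed range
- The standard error of prediction grows with (x − x̄)², and x = 16.73 is far from x̄ = 5.39
- R² describes fit only over the sampled x values; it says nothing about behaviour beyond them

Report the number if required, but flag clearly that it is an extrapolation.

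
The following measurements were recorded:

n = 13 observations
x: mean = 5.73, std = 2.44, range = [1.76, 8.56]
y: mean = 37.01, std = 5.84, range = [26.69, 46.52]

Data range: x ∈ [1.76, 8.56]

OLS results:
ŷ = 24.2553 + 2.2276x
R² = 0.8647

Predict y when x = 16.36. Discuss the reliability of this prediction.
ŷ = 60.6988 (extrapolation — x = 16.36 lies outside [1.76, 8.56], so reliability is low).

Prediction calculation:
ŷ = 24.2553 + 2.2276 × 16.36
ŷ = 60.6988

Reliability:
- Data range: x ∈ [1.76, 8.56]
- Prediction point: x = 16.36 is 7.80 units above the observed range → this is EXTRAPOLATION, not interpolation

Why that matters here:
- The linear relationship may not hold outside the observed range
- Real relationships often flatten, saturate, or turn nonlinear at extremes

A defensible statement: 'if the linear trend continued to x = 16.36, y would be about 60.6988' — the premise is untested.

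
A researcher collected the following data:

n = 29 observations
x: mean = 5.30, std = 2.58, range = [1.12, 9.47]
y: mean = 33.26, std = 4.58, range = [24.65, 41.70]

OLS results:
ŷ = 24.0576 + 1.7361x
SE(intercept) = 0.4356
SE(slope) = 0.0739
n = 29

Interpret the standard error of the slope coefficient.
The slope 1.7361 is pinned down to within about ±0.0739 (one SE) by these data — relative uncertainty 4.3%, i.e. precise.

SE(β̂₁) = 0.0739 says: if we drew many samples of n = 29 from the same population and refit each time, the fitted slopes would scatter with a standard deviation of roughly 0.0739 around the true β₁.

Relative precision:
- SE / |β̂₁| = 0.0739 / 1.7361 = 4.3%
- Rule of thumb (under 20%: precise; 20% to under 50%: moderately precise; 50% or more: imprecise) → precise

Link to the t-test: t = β̂₁ / SE(β̂₁) = 1.7361 / 0.0739 = 23.4926, the statistic for H₀: β₁ = 0.

What drives SE(β̂₁): wider spread of x values → smaller SE; larger n (here n = 29) → smaller SE; more residual scatter → larger SE.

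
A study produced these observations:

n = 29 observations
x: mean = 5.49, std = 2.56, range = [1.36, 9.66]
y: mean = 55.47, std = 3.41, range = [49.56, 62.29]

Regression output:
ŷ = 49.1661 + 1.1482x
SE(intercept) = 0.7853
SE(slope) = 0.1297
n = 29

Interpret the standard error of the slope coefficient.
SE(β̂₁) = 0.1297 is the estimated standard deviation of the slope estimate across repeated samples; relative to β̂₁ = 1.1482 that is 11.3%, a precise estimate.

What SE measures:
- The standard error quantifies the sampling variability of the coefficient estimate
- It is the estimated standard deviation of β̂₁ across hypothetical repeated samples of the same size
- Smaller SE → more precise estimate

Relative precision:
- SE / |β̂₁| = 0.1297 / 1.1482 = 11.3%
- Rule of thumb (under 20%: precise; 20% to under 50%: moderately precise; 50% or more: imprecise) → precise

Link to the t-test: t = β̂₁ / SE(β̂₁) = 1.1482 / 0.1297 = 8.8527, the statistic for H₀: β₁ = 0.

What drives SE(β̂₁): wider spread of x values → smaller SE; more residual scatter → larger SE; larger n (here n = 29) → smaller SE.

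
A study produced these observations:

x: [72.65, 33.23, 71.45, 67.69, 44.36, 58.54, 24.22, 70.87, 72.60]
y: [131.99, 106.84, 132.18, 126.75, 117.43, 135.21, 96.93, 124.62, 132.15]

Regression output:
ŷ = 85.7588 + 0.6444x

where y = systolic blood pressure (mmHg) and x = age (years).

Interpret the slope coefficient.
On average, blood pressure is about 0.6444 mmHg higher for every extra year of age.

The slope β₁ = 0.6444 gives the rate at which the fitted blood pressure changes with age.

Interpretation:
- Age up by 1 year → predicted blood pressure increases by 0.6444 mmHg
- This is a linear approximation: the same per-unit change is assumed across the whole observed x range
- The slope describes association in these data, not necessarily a causal effect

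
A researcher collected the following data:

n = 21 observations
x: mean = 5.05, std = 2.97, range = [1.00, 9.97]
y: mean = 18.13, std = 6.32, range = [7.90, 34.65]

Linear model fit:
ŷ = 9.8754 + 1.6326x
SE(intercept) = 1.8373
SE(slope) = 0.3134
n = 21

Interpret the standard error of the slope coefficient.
SE(β̂₁) = 0.3134 is the estimated standard deviation of the slope estimate across repeated samples; relative to β̂₁ = 1.6326 that is 19.2%, a precise estimate.

What SE measures:
- The standard error quantifies the sampling variability of the coefficient estimate
- It is the estimated standard deviation of β̂₁ across hypothetical repeated samples of the same size
- Smaller SE → more precise estimate

Relative precision:
- SE / |β̂₁| = 0.3134 / 1.6326 = 19.2%
- Rule of thumb (under 20%: precise; 20% to under 50%: moderately precise; 50% or more: imprecise) → precise

Link to interval estimation: a confidence interval for β₁ is β̂₁ ± t* × 0.3134, so SE sets the half-width per unit of t*.

What drives SE(β̂₁): wider spread of x values → smaller SE.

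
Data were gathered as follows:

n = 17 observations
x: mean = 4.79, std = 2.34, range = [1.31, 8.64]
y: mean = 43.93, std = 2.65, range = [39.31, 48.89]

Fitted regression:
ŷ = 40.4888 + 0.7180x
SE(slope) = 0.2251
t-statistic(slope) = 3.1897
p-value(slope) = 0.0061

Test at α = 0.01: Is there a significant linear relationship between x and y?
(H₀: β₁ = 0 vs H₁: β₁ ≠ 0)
Reject H₀: p-value = 0.0061 < α = 0.01. The linear relationship is significant at the 1% level.

Hypothesis test for the slope coefficient:

H₀: β₁ = 0 (no linear relationship)
H₁: β₁ ≠ 0 (linear relationship exists)

Test statistic: t = β̂₁ / SE(β̂₁) = 0.7180 / 0.2251 = 3.1897

p = 0.0061: how often a slope estimate this far from 0 (in SE units) would arise by chance if β₁ were truly 0.

Decision rule: reject H₀ if p-value < α.
p-value = 0.0061 < α = 0.01 → reject H₀.

There is sufficient evidence at the 1% significance level to conclude that a linear relationship exists between x and y.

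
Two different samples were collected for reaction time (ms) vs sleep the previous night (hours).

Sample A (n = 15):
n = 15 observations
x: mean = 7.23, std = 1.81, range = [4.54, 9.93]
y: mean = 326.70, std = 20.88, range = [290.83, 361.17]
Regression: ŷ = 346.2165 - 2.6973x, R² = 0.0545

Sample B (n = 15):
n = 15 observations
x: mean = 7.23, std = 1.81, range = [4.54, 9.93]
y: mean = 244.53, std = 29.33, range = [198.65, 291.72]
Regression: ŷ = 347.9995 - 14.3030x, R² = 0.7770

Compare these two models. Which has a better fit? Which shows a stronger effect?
Model B has the better fit (R² = 0.7770 vs 0.0545). Model B shows the stronger effect (|β₁| = 14.3030 vs 2.6973).

Model Comparison:

Fit — compare R²:
- Model A: R² = 0.0545 → 5.45% of variance in reaction time explained
- Model B: R² = 0.7770 → 77.70% of variance in reaction time explained
- 0.7770 > 0.0545 → Model B has the better fit

Which has the larger per-hour effect? (|β₁|)
- Model A: β₁ = -2.6973 → predicted reaction time falls 2.6973 ms per additional hour of sleep
- Model B: β₁ = -14.3030 → predicted reaction time falls 14.3030 ms per additional hour of sleep
- |-2.6973| < |-14.3030| → Model B shows the stronger marginal effect

Notes:
- The two samples could reflect different populations, time periods, or measurement quality.
- A better fit (higher R²) doesn't necessarily mean a more important relationship.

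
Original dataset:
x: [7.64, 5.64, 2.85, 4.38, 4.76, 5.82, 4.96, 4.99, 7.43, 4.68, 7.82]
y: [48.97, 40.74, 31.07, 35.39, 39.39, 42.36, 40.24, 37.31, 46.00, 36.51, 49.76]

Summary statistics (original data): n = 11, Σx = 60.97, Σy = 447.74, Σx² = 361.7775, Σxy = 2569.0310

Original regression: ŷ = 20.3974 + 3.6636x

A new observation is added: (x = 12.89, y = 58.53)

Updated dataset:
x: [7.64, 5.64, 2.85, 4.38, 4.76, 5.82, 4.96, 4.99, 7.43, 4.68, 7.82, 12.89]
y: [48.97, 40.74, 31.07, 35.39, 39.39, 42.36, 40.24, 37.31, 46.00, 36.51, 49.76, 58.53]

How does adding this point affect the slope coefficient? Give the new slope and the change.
Adding the point moves β₁ from 3.6636 to 2.8285, i.e. it decreases by 0.8351 (-22.8%).

x = 12.89 lies well outside the original x-range [2.85, 7.82] (x̄ ≈ 5.54), so this observation has high leverage and can move the slope substantially.

Step 1: Update the sums with the new point (n goes from 11 to 12)
Σx  = 60.97 + 12.89 = 73.86
Σy  = 447.74 + 58.53 = 506.27
Σx² = 361.7775 + 12.89² = 361.7775 + 166.1521 = 527.9296
Σxy = 2569.0310 + 12.89×58.53 = 2569.0310 + 754.4517 = 3323.4827

Step 2: Recompute the slope with b₁ = (nΣxy − ΣxΣy) / (nΣx² − (Σx)²)
Numerator   = 12×3323.4827 − 73.86×506.27 = 39881.7924 − 37393.1022 = 2488.6902
Denominator = 12×527.9296 − 73.86² = 6335.1552 − 5455.2996 = 879.8556
b₁(new) = 2488.6902 / 879.8556 = 2.8285

(Same formula on the original sums: (11×2569.0310 − 60.97×447.74) / (11×361.7775 − 60.97²) = 960.6332 / 262.2116 = 3.6636, matching the given fit.)

Step 3: Change in slope
Δβ₁ = 2.8285 − 3.6636 = -0.8351
Relative change = -0.8351 / 3.6636 × 100% = -22.8%
→ the slope decreases when the point is added.

A high-leverage point only changes the slope if it is off the original line; here y = 58.53 is below the original trend, so the slope decreases.
In practice: investigate whether it comes from the same population as the rest of the sample; refit with and without it and report both if conclusions differ.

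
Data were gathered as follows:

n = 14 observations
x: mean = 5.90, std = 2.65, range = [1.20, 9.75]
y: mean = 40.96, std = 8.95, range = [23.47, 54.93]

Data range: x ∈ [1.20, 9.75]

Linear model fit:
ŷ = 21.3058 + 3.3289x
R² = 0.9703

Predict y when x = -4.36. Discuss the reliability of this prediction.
The equation gives ŷ = 6.7918; however x = -4.36 is 5.56 units below the observed range, so this extrapolated value should not be trusted.

Prediction calculation:
ŷ = 21.3058 + 3.3289 × (-4.36)
ŷ = 6.7918

Reliability:
- Data range: x ∈ [1.20, 9.75]
- Prediction point: x = -4.36 is 5.56 units below the observed range → this is EXTRAPOLATION, not interpolation

Why that matters here:
- The standard error of prediction grows with (x − x̄)², and x = -4.36 is far from x̄ = 5.90
- There are no observations near this x to validate the fitted line there

Report the number if required, but flag clearly that it is an extrapolation.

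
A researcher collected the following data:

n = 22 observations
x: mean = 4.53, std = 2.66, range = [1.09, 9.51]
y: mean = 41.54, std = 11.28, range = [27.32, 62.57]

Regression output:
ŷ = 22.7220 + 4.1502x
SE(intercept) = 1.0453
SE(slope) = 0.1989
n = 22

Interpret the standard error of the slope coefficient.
SE(β̂₁) = 0.1989 is the estimated standard deviation of the slope estimate across repeated samples; relative to β̂₁ = 4.1502 that is 4.8%, a precise estimate.

What SE measures:
- The standard error quantifies the sampling variability of the coefficient estimate
- It is the estimated standard deviation of β̂₁ across hypothetical repeated samples of the same size
- Smaller SE → more precise estimate

Relative precision:
- SE / |β̂₁| = 0.1989 / 4.1502 = 4.8%
- Rule of thumb (under 20%: precise; 20% to under 50%: moderately precise; 50% or more: imprecise) → precise

Link to the t-test: t = β̂₁ / SE(β̂₁) = 4.1502 / 0.1989 = 20.8658, the statistic for H₀: β₁ = 0.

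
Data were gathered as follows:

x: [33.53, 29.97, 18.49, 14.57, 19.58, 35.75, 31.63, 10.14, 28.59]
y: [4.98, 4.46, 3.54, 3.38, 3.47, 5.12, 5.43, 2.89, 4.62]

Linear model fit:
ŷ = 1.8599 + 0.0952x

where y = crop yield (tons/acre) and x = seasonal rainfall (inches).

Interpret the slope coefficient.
An increase of one inch in rainfall is associated with a 0.0952 tons/acre increase in predicted crop yield.

The slope coefficient β₁ = 0.0952 represents the marginal effect of rainfall on crop yield.

Interpretation:
- Rainfall up by 1 inch → predicted crop yield increases by 0.0952 tons/acre
- The effect is assumed constant over the observed range of x (linearity)
- The sign (+) gives the direction; the magnitude 0.0952 gives the size of the effect per inch

The intercept β₀ = 1.8599 is the predicted crop yield when rainfall = 0; since the smallest observed x is 10.14, this is an extrapolation and mainly anchors the line.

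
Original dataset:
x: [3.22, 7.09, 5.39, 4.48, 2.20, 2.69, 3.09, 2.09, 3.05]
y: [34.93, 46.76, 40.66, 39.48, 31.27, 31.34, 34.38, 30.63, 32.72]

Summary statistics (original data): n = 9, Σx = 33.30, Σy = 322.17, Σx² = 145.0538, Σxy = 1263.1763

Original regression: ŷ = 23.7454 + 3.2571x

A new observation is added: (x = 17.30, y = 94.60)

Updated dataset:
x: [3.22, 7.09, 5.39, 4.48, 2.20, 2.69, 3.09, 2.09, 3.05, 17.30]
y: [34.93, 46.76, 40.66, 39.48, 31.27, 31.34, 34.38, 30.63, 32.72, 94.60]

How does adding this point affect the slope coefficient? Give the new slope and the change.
Adding the point moves β₁ from 3.2571 to 4.2000, i.e. it increases by 0.9429 (+28.9%).

The new point has HIGH LEVERAGE: x = 17.30 is far from the original mean x̄ = 33.30/9 ≈ 3.70 (original range [2.09, 7.09]).

Step 1: Update the sums with the new point (n goes from 9 to 10)
Σx  = 33.30 + 17.30 = 50.60
Σy  = 322.17 + 94.60 = 416.77
Σx² = 145.0538 + 17.30² = 145.0538 + 299.2900 = 444.3438
Σxy = 1263.1763 + 17.30×94.60 = 1263.1763 + 1636.5800 = 2899.7563

Step 2: Recompute the slope with b₁ = (nΣxy − ΣxΣy) / (nΣx² − (Σx)²)
Numerator   = 10×2899.7563 − 50.60×416.77 = 28997.5630 − 21088.5620 = 7909.0010
Denominator = 10×444.3438 − 50.60² = 4443.4380 − 2560.3600 = 1883.0780
b₁(new) = 7909.0010 / 1883.0780 = 4.2000

(Same formula on the original sums: (9×1263.1763 − 33.30×322.17) / (9×145.0538 − 33.30²) = 640.3257 / 196.5942 = 3.2571, matching the given fit.)

Step 3: Change in slope
Δβ₁ = 4.2000 − 3.2571 = +0.9429
Relative change = +0.9429 / 3.2571 × 100% = +28.9%
→ the slope increases when the point is added.

A high-leverage point only changes the slope if it is off the original line; here y = 94.60 is above the original trend, so the slope increases.
In practice: refit with and without it and report both if conclusions differ; check such a point for data-entry or measurement error.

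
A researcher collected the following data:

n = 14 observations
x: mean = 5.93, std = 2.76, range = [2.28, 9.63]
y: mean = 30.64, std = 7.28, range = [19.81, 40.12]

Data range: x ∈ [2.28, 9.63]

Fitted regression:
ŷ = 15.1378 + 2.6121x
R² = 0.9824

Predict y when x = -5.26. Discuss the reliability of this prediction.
ŷ = 1.3982, but this is extrapolation (below the data range [2.28, 9.63]) and may be unreliable.

Prediction calculation:
ŷ = 15.1378 + 2.6121 × (-5.26)
ŷ = 1.3982

Reliability:
- Data range: x ∈ [2.28, 9.63]
- Prediction point: x = -5.26 is 7.54 units below the observed range → this is EXTRAPOLATION, not interpolation

Why that matters here:
- The standard error of prediction grows with (x − x̄)², and x = -5.26 is far from x̄ = 5.93
- Real relationships often flatten, saturate, or turn nonlinear at extremes
- The linear relationship may not hold outside the observed range

The R² = 0.9824 only validates the fit within [2.28, 9.63]; treat ŷ = 1.3982 with caution.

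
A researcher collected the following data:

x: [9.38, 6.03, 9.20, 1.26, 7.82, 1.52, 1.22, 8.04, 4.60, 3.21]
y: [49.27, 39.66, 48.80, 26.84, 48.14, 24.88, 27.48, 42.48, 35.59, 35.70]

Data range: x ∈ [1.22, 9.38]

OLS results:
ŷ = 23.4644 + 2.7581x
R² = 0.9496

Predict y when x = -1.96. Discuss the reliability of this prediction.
The equation gives ŷ = 18.0585; however x = -1.96 is 3.18 units below the observed range, so this extrapolated value should not be trusted.

Prediction calculation:
ŷ = 23.4644 + 2.7581 × (-1.96)
ŷ = 18.0585

Reliability:
- Data range: x ∈ [1.22, 9.38]
- Prediction point: x = -1.96 is 3.18 units below the observed range → this is EXTRAPOLATION, not interpolation

Why that matters here:
- R² describes fit only over the sampled x values; it says nothing about behaviour beyond them
- The linear relationship may not hold outside the observed range

Report the number if required, but flag clearly that it is an extrapolation.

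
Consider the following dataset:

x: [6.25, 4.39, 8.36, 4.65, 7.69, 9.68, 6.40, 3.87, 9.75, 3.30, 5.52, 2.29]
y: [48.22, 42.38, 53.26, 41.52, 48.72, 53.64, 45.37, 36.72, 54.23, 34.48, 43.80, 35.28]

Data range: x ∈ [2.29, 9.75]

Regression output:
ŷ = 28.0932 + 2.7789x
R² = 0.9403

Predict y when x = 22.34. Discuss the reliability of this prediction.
ŷ = 90.1738, but this is extrapolation (above the data range [2.29, 9.75]) and may be unreliable.

Prediction calculation:
ŷ = 28.0932 + 2.7789 × 22.34
ŷ = 90.1738

Reliability:
- Data range: x ∈ [2.29, 9.75]
- Prediction point: x = 22.34 is 12.59 units above the observed range → this is EXTRAPOLATION, not interpolation

Why that matters here:
- R² describes fit only over the sampled x values; it says nothing about behaviour beyond them
- The standard error of prediction grows with (x − x̄)², and x = 22.34 is far from x̄ = 6.01

Report the number if required, but flag clearly that it is an extrapolation.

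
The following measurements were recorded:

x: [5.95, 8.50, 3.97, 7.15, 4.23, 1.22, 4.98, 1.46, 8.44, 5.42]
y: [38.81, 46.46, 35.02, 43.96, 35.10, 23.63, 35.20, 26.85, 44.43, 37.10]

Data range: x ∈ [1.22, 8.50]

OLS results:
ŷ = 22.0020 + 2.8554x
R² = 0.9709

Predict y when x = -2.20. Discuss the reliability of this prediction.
ŷ = 15.7201 (extrapolation — x = -2.20 lies outside [1.22, 8.50], so reliability is low).

Prediction calculation:
ŷ = 22.0020 + 2.8554 × (-2.20)
ŷ = 15.7201

Reliability:
- Data range: x ∈ [1.22, 8.50]
- Prediction point: x = -2.20 is 3.42 units below the observed range → this is EXTRAPOLATION, not interpolation

Why that matters here:
- Real relationships often flatten, saturate, or turn nonlinear at extremes
- There are no observations near this x to validate the fitted line there

Report the number if required, but flag clearly that it is an extrapolation.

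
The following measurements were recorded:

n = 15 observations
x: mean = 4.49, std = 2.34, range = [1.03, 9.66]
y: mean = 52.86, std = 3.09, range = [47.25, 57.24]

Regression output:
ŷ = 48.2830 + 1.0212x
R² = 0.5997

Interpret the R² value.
The model explains 59.97% of the variance in y (R² = 0.5997), leaving 40.03% unexplained; the fit is moderate.

R² (coefficient of determination) measures the proportion of variance in y explained by the regression model.

Here R² = 0.5997:
- Explained: 59.97% of the variation in y
- Unexplained (residual): 100% − 59.97% = 40.03%
- Rule of thumb (below 0.3 weak; 0.3 to below 0.7 moderate; 0.7 and above strong) → moderate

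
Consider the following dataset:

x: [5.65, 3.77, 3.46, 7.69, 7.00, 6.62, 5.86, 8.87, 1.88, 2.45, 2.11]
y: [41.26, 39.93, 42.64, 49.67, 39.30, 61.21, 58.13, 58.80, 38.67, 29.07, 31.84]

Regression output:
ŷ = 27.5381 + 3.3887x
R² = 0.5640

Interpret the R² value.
About 56.40% of the variability in y is accounted for by the regression on x (R² = 0.5640) — a moderate linear fit.

The coefficient of determination R² is the fraction of the total variation in y that the fitted line accounts for.

Here R² = 0.5640:
- Explained: 56.40% of the variation in y
- Unexplained (residual): 100% − 56.40% = 43.60%
- Rule of thumb (below 0.3 weak; 0.3 to below 0.7 moderate; 0.7 and above strong) → moderate

Note: R² says nothing about causation, and a high R² does not by itself mean the linear form is appropriate — check the residuals.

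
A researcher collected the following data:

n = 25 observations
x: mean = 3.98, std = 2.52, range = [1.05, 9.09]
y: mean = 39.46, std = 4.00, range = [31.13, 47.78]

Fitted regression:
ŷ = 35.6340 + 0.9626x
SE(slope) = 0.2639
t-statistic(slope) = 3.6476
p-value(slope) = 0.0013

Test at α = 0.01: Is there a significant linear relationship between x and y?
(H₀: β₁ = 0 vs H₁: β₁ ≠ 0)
Reject H₀: p-value = 0.0013 < α = 0.01. The linear relationship is significant at the 1% level.

Hypothesis test for the slope coefficient:

H₀: β₁ = 0 (no linear relationship)
H₁: β₁ ≠ 0 (linear relationship exists)

Test statistic: t = β̂₁ / SE(β̂₁) = 0.9626 / 0.2639 = 3.6476

p = 0.0013: how often a slope estimate this far from 0 (in SE units) would arise by chance if β₁ were truly 0.

Decision rule: reject H₀ if p-value < α.
p-value = 0.0013 < α = 0.01 → reject H₀.

At α = 0.01 the data do provide convincing evidence of a nonzero slope.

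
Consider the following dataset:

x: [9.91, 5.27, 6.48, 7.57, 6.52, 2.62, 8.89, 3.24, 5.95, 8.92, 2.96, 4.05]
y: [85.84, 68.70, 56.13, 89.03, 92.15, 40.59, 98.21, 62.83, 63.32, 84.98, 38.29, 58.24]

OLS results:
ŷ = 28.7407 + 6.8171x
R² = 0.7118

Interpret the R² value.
The model explains 71.18% of the variance in y (R² = 0.7118), leaving 28.82% unexplained; the fit is strong.

R² (coefficient of determination) measures the proportion of variance in y explained by the regression model.

Here R² = 0.7118:
- Explained: 71.18% of the variation in y
- Unexplained (residual): 100% − 71.18% = 28.82%
- Rule of thumb (below 0.3 weak; 0.3 to below 0.7 moderate; 0.7 and above strong) → strong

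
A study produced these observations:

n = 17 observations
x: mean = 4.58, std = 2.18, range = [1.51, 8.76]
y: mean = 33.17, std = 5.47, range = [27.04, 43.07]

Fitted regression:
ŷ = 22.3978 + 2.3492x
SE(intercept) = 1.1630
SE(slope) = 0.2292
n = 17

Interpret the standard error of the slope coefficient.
The slope 2.3492 is pinned down to within about ±0.2292 (one SE) by these data — relative uncertainty 9.8%, i.e. precise.

SE(β̂₁) = 0.2292 says: if we drew many samples of n = 17 from the same population and refit each time, the fitted slopes would scatter with a standard deviation of roughly 0.2292 around the true β₁.

Relative precision:
- SE / |β̂₁| = 0.2292 / 2.3492 = 9.8%
- Rule of thumb (under 20%: precise; 20% to under 50%: moderately precise; 50% or more: imprecise) → precise

Link to the t-test: t = β̂₁ / SE(β̂₁) = 2.3492 / 0.2292 = 10.2496, the statistic for H₀: β₁ = 0.

What drives SE(β̂₁): larger n (here n = 17) → smaller SE.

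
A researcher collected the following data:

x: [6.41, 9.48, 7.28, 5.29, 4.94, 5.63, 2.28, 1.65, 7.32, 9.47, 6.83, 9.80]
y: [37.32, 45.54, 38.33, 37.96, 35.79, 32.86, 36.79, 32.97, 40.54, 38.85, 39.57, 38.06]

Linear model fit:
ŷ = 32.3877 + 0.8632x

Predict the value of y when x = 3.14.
ŷ = 35.0981

To predict y for x = 3.14, substitute into the regression equation:

ŷ = 32.3877 + 0.8632 × 3.14
ŷ = 32.3877 + 2.7104
ŷ = 35.0981

This is the fitted mean response at that x — an individual observation would come with a wider prediction interval.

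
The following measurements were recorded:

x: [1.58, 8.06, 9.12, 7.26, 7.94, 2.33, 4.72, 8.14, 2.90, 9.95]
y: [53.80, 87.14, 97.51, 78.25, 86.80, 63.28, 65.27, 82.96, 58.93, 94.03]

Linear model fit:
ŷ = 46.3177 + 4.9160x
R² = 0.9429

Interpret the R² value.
The model explains 94.29% of the variance in y (R² = 0.9429), leaving 5.71% unexplained; the fit is strong.

R² = 1 − SS_res/SS_tot compares the residual scatter to the total scatter of y about its mean.

Here R² = 0.9429:
- Explained: 94.29% of the variation in y
- Unexplained (residual): 100% − 94.29% = 5.71%
- Rule of thumb (below 0.3 weak; 0.3 to below 0.7 moderate; 0.7 and above strong) → strong

Note: R² never decreases when predictors are added, so it should not be used alone to compare models of different size.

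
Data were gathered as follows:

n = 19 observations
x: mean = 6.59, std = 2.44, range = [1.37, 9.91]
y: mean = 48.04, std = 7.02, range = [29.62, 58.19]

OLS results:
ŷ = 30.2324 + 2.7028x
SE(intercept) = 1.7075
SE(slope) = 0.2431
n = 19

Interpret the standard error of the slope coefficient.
SE(slope) = 0.2431 measures the uncertainty in the estimated slope. The coefficient is estimated precisely (SE/|β̂₁| = 9.0%).

SE(β̂₁) = 0.2431 says: if we drew many samples of n = 19 from the same population and refit each time, the fitted slopes would scatter with a standard deviation of roughly 0.2431 around the true β₁.

Relative precision:
- SE / |β̂₁| = 0.2431 / 2.7028 = 9.0%
- Rule of thumb (under 20%: precise; 20% to under 50%: moderately precise; 50% or more: imprecise) → precise

Link to interval estimation: a confidence interval for β₁ is β̂₁ ± t* × 0.2431, so SE sets the half-width per unit of t*.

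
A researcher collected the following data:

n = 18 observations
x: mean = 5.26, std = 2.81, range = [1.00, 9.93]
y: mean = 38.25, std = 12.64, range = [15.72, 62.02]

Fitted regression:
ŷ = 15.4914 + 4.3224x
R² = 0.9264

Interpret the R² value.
R² = 0.9264 means 92.64% of the variation in y is explained by the linear relationship with x. This indicates a strong fit.

The coefficient of determination R² is the fraction of the total variation in y that the fitted line accounts for.

Here R² = 0.9264:
- Explained: 92.64% of the variation in y
- Unexplained (residual): 100% − 92.64% = 7.36%
- Rule of thumb (below 0.3 weak; 0.3 to below 0.7 moderate; 0.7 and above strong) → strong

Calculation: R² = 1 − (SS_res / SS_tot), where SS_res is the sum of squared residuals and SS_tot the total sum of squares.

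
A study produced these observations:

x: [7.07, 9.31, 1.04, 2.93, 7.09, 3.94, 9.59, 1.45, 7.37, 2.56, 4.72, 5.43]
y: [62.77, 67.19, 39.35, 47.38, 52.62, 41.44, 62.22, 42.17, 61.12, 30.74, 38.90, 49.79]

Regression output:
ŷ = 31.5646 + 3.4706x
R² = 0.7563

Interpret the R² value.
The model explains 75.63% of the variance in y (R² = 0.7563), leaving 24.37% unexplained; the fit is strong.

R² (coefficient of determination) measures the proportion of variance in y explained by the regression model.

Here R² = 0.7563:
- Explained: 75.63% of the variation in y
- Unexplained (residual): 100% − 75.63% = 24.37%
- Rule of thumb (below 0.3 weak; 0.3 to below 0.7 moderate; 0.7 and above strong) → strong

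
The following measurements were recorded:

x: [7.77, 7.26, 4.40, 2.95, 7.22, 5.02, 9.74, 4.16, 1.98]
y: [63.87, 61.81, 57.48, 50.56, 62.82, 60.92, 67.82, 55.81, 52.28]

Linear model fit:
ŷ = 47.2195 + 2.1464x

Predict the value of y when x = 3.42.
ŷ = 54.5602

To predict y for x = 3.42, substitute into the regression equation:

ŷ = 47.2195 + 2.1464 × 3.42
ŷ = 47.2195 + 7.3407
ŷ = 54.5602

This is the fitted mean response at that x — an individual observation would come with a wider prediction interval.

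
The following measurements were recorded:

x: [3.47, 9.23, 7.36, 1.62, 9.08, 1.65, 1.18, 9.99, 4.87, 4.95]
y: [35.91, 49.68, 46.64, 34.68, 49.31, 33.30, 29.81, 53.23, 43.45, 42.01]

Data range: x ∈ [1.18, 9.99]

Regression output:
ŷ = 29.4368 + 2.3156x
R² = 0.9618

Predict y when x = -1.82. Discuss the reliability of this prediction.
ŷ = 25.2224, but this is extrapolation (below the data range [1.18, 9.99]) and may be unreliable.

Prediction calculation:
ŷ = 29.4368 + 2.3156 × (-1.82)
ŷ = 25.2224

Reliability:
- Data range: x ∈ [1.18, 9.99]
- Prediction point: x = -1.82 is 3.00 units below the observed range → this is EXTRAPOLATION, not interpolation

Why that matters here:
- The linear relationship may not hold outside the observed range
- There are no observations near this x to validate the fitted line there
- The standard error of prediction grows with (x − x̄)², and x = -1.82 is far from x̄ = 5.34

A defensible statement: 'if the linear trend continued to x = -1.82, y would be about 25.2224' — the premise is untested.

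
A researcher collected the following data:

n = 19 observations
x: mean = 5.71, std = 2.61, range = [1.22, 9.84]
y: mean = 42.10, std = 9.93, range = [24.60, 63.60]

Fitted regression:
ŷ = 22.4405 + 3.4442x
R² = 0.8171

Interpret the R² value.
The model explains 81.71% of the variance in y (R² = 0.8171), leaving 18.29% unexplained; the fit is strong.

R² = 1 − SS_res/SS_tot compares the residual scatter to the total scatter of y about its mean.

Here R² = 0.8171:
- Explained: 81.71% of the variation in y
- Unexplained (residual): 100% − 81.71% = 18.29%
- Rule of thumb (below 0.3 weak; 0.3 to below 0.7 moderate; 0.7 and above strong) → strong

Note: R² never decreases when predictors are added, so it should not be used alone to compare models of different size.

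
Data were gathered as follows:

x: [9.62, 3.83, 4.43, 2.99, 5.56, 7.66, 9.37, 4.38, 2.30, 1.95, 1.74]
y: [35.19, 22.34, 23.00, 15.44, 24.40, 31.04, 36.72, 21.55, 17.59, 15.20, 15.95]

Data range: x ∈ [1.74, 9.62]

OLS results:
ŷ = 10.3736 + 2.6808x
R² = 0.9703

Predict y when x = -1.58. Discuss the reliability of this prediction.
ŷ = 6.1379 (extrapolation — x = -1.58 lies outside [1.74, 9.62], so reliability is low).

Prediction calculation:
ŷ = 10.3736 + 2.6808 × (-1.58)
ŷ = 6.1379

Reliability:
- Data range: x ∈ [1.74, 9.62]
- Prediction point: x = -1.58 is 3.32 units below the observed range → this is EXTRAPOLATION, not interpolation

Why that matters here:
- Real relationships often flatten, saturate, or turn nonlinear at extremes
- The standard error of prediction grows with (x − x̄)², and x = -1.58 is far from x̄ = 4.89
- The linear relationship may not hold outside the observed range

Report the number if required, but flag clearly that it is an extrapolation.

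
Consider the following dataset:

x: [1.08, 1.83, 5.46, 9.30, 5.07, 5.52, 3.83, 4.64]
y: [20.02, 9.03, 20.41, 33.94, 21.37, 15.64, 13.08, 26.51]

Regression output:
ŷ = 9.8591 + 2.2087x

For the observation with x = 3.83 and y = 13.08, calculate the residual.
Residual = -5.2384

The residual is the difference between the actual value and the predicted value:

Residual = y - ŷ

Step 1: Calculate predicted value
ŷ = 9.8591 + 2.2087 × 3.83
ŷ = 18.3184

Step 2: Calculate residual
Residual = 13.08 - 18.3184
Residual = -5.2384

Interpretation: the model overestimates the actual value by 5.2384 at this point (negative residual → observation lies below the fitted line).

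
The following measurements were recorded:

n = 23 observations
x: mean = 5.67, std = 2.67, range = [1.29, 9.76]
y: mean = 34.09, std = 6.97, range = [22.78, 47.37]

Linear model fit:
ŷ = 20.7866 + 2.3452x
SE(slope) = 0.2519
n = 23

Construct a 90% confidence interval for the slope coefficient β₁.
The 90% CI for β₁ is (1.9118, 2.7786)

Confidence interval for the slope:

The 90% CI for β₁ is: β̂₁ ± t*(α/2, n-2) × SE(β̂₁)

Step 1: Find critical t-value
- Confidence level = 0.9
- Degrees of freedom = n - 2 = 23 - 2 = 21
- t*(α/2, 21) = 1.7207

Step 2: Calculate margin of error
Margin = 1.7207 × 0.2519 = 0.4334

Step 3: Construct interval
CI = 2.3452 ± 0.4334
CI = (1.9118, 2.7786)

Interpretation: We are 90% confident that the true slope β₁ lies between 1.9118 and 2.7786.
The interval does not include 0, suggesting a significant linear relationship.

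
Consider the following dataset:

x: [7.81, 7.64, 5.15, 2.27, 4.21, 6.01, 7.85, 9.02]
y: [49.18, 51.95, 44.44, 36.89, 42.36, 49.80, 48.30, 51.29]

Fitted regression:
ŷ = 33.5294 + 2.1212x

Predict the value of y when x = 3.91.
ŷ = 41.8233

Plug x = 3.91 into the fitted line:

ŷ = 33.5294 + 2.1212 × 3.91
ŷ = 33.5294 + 8.2939
ŷ = 41.8233

This is a point prediction; actual observations scatter around it by roughly the residual standard deviation.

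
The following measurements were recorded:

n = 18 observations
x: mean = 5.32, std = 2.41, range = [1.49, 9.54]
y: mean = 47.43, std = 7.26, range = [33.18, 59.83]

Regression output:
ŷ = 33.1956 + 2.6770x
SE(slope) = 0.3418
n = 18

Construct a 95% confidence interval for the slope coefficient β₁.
The 95% CI for β₁ is (1.9524, 3.4016)

Confidence interval for the slope:

The 95% CI for β₁ is: β̂₁ ± t*(α/2, n-2) × SE(β̂₁)

Step 1: Find critical t-value
- Confidence level = 0.95
- Degrees of freedom = n - 2 = 18 - 2 = 16
- t*(α/2, 16) = 2.1199

Step 2: Calculate margin of error
Margin = 2.1199 × 0.3418 = 0.7246

Step 3: Construct interval
CI = 2.6770 ± 0.7246
CI = (1.9524, 3.4016)

Interpretation: each one-unit increase in x is associated with a change in mean y of between 1.9524 and 3.4016, with 95% confidence.
Since 0 is outside the interval, a two-sided test at α = 0.05 would reject H₀: β₁ = 0.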